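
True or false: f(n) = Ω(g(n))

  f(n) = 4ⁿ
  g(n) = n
True

f(n) = 4ⁿ is O(4ⁿ), and g(n) = n is O(n).
Since O(4ⁿ) grows at least as fast as O(n), f(n) = Ω(g(n)) is true.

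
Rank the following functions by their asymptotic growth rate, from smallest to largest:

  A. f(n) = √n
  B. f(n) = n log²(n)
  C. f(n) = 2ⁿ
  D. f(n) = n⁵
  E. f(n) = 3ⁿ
A < B < D < C < E

Comparing growth rates:
A = √n is O(√n)
B = n log²(n) is O(n log² n)
D = n⁵ is O(n⁵)
C = 2ⁿ is O(2ⁿ)
E = 3ⁿ is O(3ⁿ)

Therefore, the order from slowest to fastest is: A < B < D < C < E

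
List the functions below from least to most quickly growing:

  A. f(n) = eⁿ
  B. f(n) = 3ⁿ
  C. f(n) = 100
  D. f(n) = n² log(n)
C < D < A < B

Comparing growth rates:
C = 100 is O(1)
D = n² log(n) is O(n² log n)
A = eⁿ is O(eⁿ)
B = 3ⁿ is O(3ⁿ)

Therefore, the order from slowest to fastest is: C < D < A < B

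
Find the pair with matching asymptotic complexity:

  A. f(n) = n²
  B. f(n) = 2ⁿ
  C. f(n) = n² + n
A and C

Examining each function:
  A. n² is O(n²)
  B. 2ⁿ is O(2ⁿ)
  C. n² + n is O(n²)

Functions A and C both have the same complexity class.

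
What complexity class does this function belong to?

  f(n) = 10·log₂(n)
O(log n)

The dominant term in 10·log₂(n) is 10·log₂(n), which is Θ(log n).
Constants are absorbed, so the tightest bound is O(log n).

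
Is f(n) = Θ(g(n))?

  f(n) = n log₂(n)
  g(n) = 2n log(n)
True

f(n) = n log₂(n) and g(n) = 2n log(n) are both O(n log n).
Since they have the same asymptotic growth rate, f(n) = Θ(g(n)) is true.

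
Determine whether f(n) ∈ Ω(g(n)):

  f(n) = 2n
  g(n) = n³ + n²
False

f(n) = 2n is O(n), and g(n) = n³ + n² is O(n³).
Since O(n) grows slower than O(n³), f(n) = Ω(g(n)) is false.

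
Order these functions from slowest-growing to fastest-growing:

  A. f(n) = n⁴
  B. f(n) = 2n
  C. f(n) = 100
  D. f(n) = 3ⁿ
C < B < A < D

Comparing growth rates:
C = 100 is O(1)
B = 2n is O(n)
A = n⁴ is O(n⁴)
D = 3ⁿ is O(3ⁿ)

Therefore, the order from slowest to fastest is: C < B < A < D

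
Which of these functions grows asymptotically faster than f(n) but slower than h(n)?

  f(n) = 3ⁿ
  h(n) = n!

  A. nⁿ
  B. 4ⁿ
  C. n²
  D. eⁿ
B

We need g(n) with 3ⁿ = o(g(n)) and g(n) = o(n!), i.e. O(3ⁿ) ≺ g ≺ O(n!).
Check each option:
  A. nⁿ — O(nⁿ) does not grow strictly slower than h(n)
  B. 4ⁿ — O(4ⁿ) is strictly between O(3ⁿ) and O(n!) ✓
  C. n² — O(n²) does not grow strictly faster than f(n)
  D. eⁿ — O(eⁿ) does not grow strictly faster than f(n)

Only option B (4ⁿ) lies strictly between.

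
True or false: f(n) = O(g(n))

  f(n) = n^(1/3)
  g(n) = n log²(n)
True

f(n) = n^(1/3) is O(n^(1/3)), and g(n) = n log²(n) is O(n log² n).
Since O(n^(1/3)) ⊆ O(n log² n) (f grows no faster than g), f(n) = O(g(n)) is true.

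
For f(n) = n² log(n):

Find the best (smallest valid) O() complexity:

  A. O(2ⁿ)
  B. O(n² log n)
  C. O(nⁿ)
B

f(n) = n² log(n) is O(n² log n).
All listed options are valid Big-O bounds (upper bounds),
but O(n² log n) is the tightest (smallest valid bound).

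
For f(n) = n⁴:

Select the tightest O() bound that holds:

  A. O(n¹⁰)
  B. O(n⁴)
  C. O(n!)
B

f(n) = n⁴ is O(n⁴).
All listed options are valid Big-O bounds (upper bounds),
but O(n⁴) is the tightest (smallest valid bound).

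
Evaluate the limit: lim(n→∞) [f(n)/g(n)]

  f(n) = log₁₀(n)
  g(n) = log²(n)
0

Since log₁₀(n) (O(log n)) grows slower than log²(n) (O(log² n)),
the ratio f(n)/g(n) → 0 as n → ∞.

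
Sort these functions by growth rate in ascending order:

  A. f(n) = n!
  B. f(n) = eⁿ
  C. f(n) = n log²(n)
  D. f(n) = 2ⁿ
C < D < B < A

Comparing growth rates:
C = n log²(n) is O(n log² n)
D = 2ⁿ is O(2ⁿ)
B = eⁿ is O(eⁿ)
A = n! is O(n!)

Therefore, the order from slowest to fastest is: C < D < B < A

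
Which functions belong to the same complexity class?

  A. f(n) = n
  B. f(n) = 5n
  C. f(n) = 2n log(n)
A and B

Examining each function:
  A. n is O(n)
  B. 5n is O(n)
  C. 2n log(n) is O(n log n)

Functions A and B both have the same complexity class.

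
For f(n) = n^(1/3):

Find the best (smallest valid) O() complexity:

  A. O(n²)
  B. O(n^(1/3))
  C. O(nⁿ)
B

f(n) = n^(1/3) is O(n^(1/3)).
All listed options are valid Big-O bounds (upper bounds),
but O(n^(1/3)) is the tightest (smallest valid bound).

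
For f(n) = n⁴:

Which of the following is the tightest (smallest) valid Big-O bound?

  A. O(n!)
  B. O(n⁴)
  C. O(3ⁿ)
B

f(n) = n⁴ is O(n⁴).
All listed options are valid Big-O bounds (upper bounds),
but O(n⁴) is the tightest (smallest valid bound).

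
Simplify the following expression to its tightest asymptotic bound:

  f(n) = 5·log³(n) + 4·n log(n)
Θ(n log n)

Order the terms by growth rate: 5·log³(n) ≺ 4·n log(n).
The fastest-growing term 4·n log(n) dominates as n → ∞; dropping its constant factor gives Θ(n log n).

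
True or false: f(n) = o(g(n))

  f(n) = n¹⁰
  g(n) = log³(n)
False

f(n) = n¹⁰ is O(n¹⁰), and g(n) = log³(n) is O(log³ n).
Since O(n¹⁰) grows faster than or equal to O(log³ n), f(n) = o(g(n)) is false.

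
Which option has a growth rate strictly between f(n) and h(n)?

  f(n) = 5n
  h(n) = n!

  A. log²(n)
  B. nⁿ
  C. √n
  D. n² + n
D

We need g(n) with 5n = o(g(n)) and g(n) = o(n!), i.e. O(n) ≺ g ≺ O(n!).
Check each option:
  A. log²(n) — O(log² n) does not grow strictly faster than f(n)
  B. nⁿ — O(nⁿ) does not grow strictly slower than h(n)
  C. √n — O(√n) does not grow strictly faster than f(n)
  D. n² + n — O(n²) is strictly between O(n) and O(n!) ✓

Only option D (n² + n) lies strictly between.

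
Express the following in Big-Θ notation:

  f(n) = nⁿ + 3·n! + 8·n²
Θ(nⁿ)

Order the terms by growth rate: 8·n² ≺ 3·n! ≺ nⁿ.
The fastest-growing term nⁿ dominates as n → ∞; dropping its constant factor gives Θ(nⁿ).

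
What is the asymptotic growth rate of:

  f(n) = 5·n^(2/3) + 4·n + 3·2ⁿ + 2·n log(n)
Θ(2ⁿ)

Order the terms by growth rate: 5·n^(2/3) ≺ 4·n ≺ 2·n log(n) ≺ 3·2ⁿ.
The fastest-growing term 3·2ⁿ dominates as n → ∞; dropping its constant factor gives Θ(2ⁿ).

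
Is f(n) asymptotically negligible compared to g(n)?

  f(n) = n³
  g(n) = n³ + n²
False

f(n) = n³ is O(n³), and g(n) = n³ + n² is O(n³).
Since they have the same growth rate, f(n) = o(g(n)) is false.
(f = o(g) requires f to grow strictly slower, not equal.)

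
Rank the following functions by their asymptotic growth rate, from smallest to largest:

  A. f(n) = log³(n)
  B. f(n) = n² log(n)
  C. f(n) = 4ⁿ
A < B < C

Comparing growth rates:
A = log³(n) is O(log³ n)
B = n² log(n) is O(n² log n)
C = 4ⁿ is O(4ⁿ)

Therefore, the order from slowest to fastest is: A < B < C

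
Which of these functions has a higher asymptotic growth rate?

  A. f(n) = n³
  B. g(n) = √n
A

f(n) = n³ is O(n³), while g(n) = √n is O(√n).
Since O(n³) grows faster than O(√n), f(n) dominates.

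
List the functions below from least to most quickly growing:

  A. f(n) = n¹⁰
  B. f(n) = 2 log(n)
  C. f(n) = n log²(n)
B < C < A

Comparing growth rates:
B = 2 log(n) is O(log n)
C = n log²(n) is O(n log² n)
A = n¹⁰ is O(n¹⁰)

Therefore, the order from slowest to fastest is: B < C < A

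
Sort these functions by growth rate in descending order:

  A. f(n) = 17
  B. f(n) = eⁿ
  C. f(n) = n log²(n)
B > C > A

Comparing growth rates:
B = eⁿ is O(eⁿ)
C = n log²(n) is O(n log² n)
A = 17 is O(1)

Therefore, the order from fastest to slowest is: B > C > A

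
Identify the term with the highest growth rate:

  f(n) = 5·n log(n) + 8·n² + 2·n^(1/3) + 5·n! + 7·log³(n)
5·n!

Looking at each term:
  - 5·n log(n) is O(n log n)
  - 8·n² is O(n²)
  - 2·n^(1/3) is O(n^(1/3))
  - 5·n! is O(n!)
  - 7·log³(n) is O(log³ n)

The term 5·n! (O(n!)) grows fastest and dominates all others.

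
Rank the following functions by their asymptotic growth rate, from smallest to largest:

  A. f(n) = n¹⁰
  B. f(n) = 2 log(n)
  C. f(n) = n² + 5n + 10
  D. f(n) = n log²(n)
B < D < C < A

Comparing growth rates:
B = 2 log(n) is O(log n)
D = n log²(n) is O(n log² n)
C = n² + 5n + 10 is O(n²)
A = n¹⁰ is O(n¹⁰)

Therefore, the order from slowest to fastest is: B < D < C < A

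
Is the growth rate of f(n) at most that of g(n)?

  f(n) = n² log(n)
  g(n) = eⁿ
True

f(n) = n² log(n) is O(n² log n), and g(n) = eⁿ is O(eⁿ).
Since O(n² log n) ⊆ O(eⁿ) (f grows no faster than g), f(n) = O(g(n)) is true.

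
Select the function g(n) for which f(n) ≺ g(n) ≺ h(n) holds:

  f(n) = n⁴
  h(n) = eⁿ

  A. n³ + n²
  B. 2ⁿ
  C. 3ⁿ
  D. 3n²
B

We need g(n) with n⁴ = o(g(n)) and g(n) = o(eⁿ), i.e. O(n⁴) ≺ g ≺ O(eⁿ).
Check each option:
  A. n³ + n² — O(n³) does not grow strictly faster than f(n)
  B. 2ⁿ — O(2ⁿ) is strictly between O(n⁴) and O(eⁿ) ✓
  C. 3ⁿ — O(3ⁿ) does not grow strictly slower than h(n)
  D. 3n² — O(n²) does not grow strictly faster than f(n)

Only option B (2ⁿ) lies strictly between.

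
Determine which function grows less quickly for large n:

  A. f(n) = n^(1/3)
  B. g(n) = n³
A

f(n) = n^(1/3) is O(n^(1/3)), while g(n) = n³ is O(n³).
Since O(n^(1/3)) grows slower than O(n³), f(n) is dominated.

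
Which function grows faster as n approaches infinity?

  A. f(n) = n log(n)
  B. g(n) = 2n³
B

f(n) = n log(n) is O(n log n), while g(n) = 2n³ is O(n³).
Since O(n³) grows faster than O(n log n), g(n) dominates.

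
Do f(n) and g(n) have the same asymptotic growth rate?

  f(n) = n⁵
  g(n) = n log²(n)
False

f(n) = n⁵ is O(n⁵), and g(n) = n log²(n) is O(n log² n).
Since they have different growth rates, f(n) = Θ(g(n)) is false.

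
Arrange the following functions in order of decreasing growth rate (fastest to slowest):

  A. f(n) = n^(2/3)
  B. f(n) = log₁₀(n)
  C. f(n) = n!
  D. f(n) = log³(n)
C > A > D > B

Comparing growth rates:
C = n! is O(n!)
A = n^(2/3) is O(n^(2/3))
D = log³(n) is O(log³ n)
B = log₁₀(n) is O(log n)

Therefore, the order from fastest to slowest is: C > A > D > B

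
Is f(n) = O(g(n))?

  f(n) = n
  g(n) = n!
True

f(n) = n is O(n), and g(n) = n! is O(n!).
Since O(n) ⊆ O(n!) (f grows no faster than g), f(n) = O(g(n)) is true.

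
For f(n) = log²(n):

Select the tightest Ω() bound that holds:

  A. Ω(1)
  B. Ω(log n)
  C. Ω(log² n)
C

f(n) = log²(n) is Ω(log² n).
All listed options are valid Big-Ω bounds (lower bounds),
but Ω(log² n) is the tightest (largest valid bound).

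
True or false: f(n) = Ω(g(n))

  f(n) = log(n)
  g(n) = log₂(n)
True

f(n) = log(n) and g(n) = log₂(n) are both O(log n).
Big-Ω permits equal growth rates (f ≥ c·g for some c > 0), so f(n) = Ω(g(n)) is true.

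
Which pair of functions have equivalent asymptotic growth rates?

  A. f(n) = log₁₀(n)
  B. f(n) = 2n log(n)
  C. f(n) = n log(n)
B and C

Examining each function:
  A. log₁₀(n) is O(log n)
  B. 2n log(n) is O(n log n)
  C. n log(n) is O(n log n)

Functions B and C both have the same complexity class.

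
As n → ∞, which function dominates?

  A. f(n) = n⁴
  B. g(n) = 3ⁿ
B

f(n) = n⁴ is O(n⁴), while g(n) = 3ⁿ is O(3ⁿ).
Since O(3ⁿ) grows faster than O(n⁴), g(n) dominates.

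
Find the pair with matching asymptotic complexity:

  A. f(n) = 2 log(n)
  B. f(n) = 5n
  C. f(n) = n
B and C

Examining each function:
  A. 2 log(n) is O(log n)
  B. 5n is O(n)
  C. n is O(n)

Functions B and C both have the same complexity class.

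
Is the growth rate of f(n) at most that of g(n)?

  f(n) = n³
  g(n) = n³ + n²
True

f(n) = n³ and g(n) = n³ + n² are both O(n³).
Big-O permits equal growth rates (f ≤ c·g for some c), so f(n) = O(g(n)) is true.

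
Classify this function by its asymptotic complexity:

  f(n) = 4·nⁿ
O(nⁿ)

The dominant term in 4·nⁿ is 4·nⁿ, which is Θ(nⁿ).
Constants are absorbed, so the tightest bound is O(nⁿ).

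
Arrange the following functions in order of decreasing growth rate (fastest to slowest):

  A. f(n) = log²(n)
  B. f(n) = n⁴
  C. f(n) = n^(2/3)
B > C > A

Comparing growth rates:
B = n⁴ is O(n⁴)
C = n^(2/3) is O(n^(2/3))
A = log²(n) is O(log² n)

Therefore, the order from fastest to slowest is: B > C > A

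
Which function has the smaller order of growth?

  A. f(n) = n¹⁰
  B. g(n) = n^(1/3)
B

f(n) = n¹⁰ is O(n¹⁰), while g(n) = n^(1/3) is O(n^(1/3)).
Since O(n^(1/3)) grows slower than O(n¹⁰), g(n) is dominated.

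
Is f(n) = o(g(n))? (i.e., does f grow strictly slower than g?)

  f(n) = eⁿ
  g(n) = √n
False

f(n) = eⁿ is O(eⁿ), and g(n) = √n is O(√n).
Since O(eⁿ) grows faster than or equal to O(√n), f(n) = o(g(n)) is false.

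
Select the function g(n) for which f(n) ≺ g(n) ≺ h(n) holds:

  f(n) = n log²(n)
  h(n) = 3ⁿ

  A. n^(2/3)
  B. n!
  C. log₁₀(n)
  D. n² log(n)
D

We need g(n) with n log²(n) = o(g(n)) and g(n) = o(3ⁿ), i.e. O(n log² n) ≺ g ≺ O(3ⁿ).
Check each option:
  A. n^(2/3) — O(n^(2/3)) does not grow strictly faster than f(n)
  B. n! — O(n!) does not grow strictly slower than h(n)
  C. log₁₀(n) — O(log n) does not grow strictly faster than f(n)
  D. n² log(n) — O(n² log n) is strictly between O(n log² n) and O(3ⁿ) ✓

Only option D (n² log(n)) lies strictly between.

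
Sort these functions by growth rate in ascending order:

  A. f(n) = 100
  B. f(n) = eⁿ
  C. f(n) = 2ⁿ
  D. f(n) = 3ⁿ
A < C < B < D

Comparing growth rates:
A = 100 is O(1)
C = 2ⁿ is O(2ⁿ)
B = eⁿ is O(eⁿ)
D = 3ⁿ is O(3ⁿ)

Therefore, the order from slowest to fastest is: A < C < B < D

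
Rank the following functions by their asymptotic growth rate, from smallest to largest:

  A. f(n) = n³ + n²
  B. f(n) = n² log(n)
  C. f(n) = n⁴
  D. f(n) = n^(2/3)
D < B < A < C

Comparing growth rates:
D = n^(2/3) is O(n^(2/3))
B = n² log(n) is O(n² log n)
A = n³ + n² is O(n³)
C = n⁴ is O(n⁴)

Therefore, the order from slowest to fastest is: D < B < A < C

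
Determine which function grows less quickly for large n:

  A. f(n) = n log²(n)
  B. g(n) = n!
A

f(n) = n log²(n) is O(n log² n), while g(n) = n! is O(n!).
Since O(n log² n) grows slower than O(n!), f(n) is dominated.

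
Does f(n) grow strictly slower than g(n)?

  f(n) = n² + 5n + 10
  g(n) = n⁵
True

f(n) = n² + 5n + 10 is O(n²), and g(n) = n⁵ is O(n⁵).
Since O(n²) grows strictly slower than O(n⁵), f(n) = o(g(n)) is true.
This means lim(n→∞) f(n)/g(n) = 0.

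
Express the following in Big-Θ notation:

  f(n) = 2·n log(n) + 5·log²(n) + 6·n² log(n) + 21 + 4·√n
Θ(n² log n)

Order the terms by growth rate: 21 ≺ 5·log²(n) ≺ 4·√n ≺ 2·n log(n) ≺ 6·n² log(n).
The fastest-growing term 6·n² log(n) dominates as n → ∞; dropping its constant factor gives Θ(n² log n).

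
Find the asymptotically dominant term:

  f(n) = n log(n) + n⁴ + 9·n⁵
9·n⁵

Looking at each term:
  - n log(n) is O(n log n)
  - n⁴ is O(n⁴)
  - 9·n⁵ is O(n⁵)

The term 9·n⁵ (O(n⁵)) grows fastest and dominates all others.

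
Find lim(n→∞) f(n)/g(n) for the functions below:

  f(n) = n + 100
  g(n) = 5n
1/5

Since n + 100 and 5n have the same growth rate (O(n)),
the ratio converges to a constant: 1/5.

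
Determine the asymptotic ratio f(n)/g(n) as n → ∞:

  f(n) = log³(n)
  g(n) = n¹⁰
0

Since log³(n) (O(log³ n)) grows slower than n¹⁰ (O(n¹⁰)),
the ratio f(n)/g(n) → 0 as n → ∞.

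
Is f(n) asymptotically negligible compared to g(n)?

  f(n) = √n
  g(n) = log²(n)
False

f(n) = √n is O(√n), and g(n) = log²(n) is O(log² n).
Since O(√n) grows faster than or equal to O(log² n), f(n) = o(g(n)) is false.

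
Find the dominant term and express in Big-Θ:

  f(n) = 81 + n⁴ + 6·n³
Θ(n⁴)

Order the terms by growth rate: 81 ≺ 6·n³ ≺ n⁴.
The fastest-growing term n⁴ dominates as n → ∞; dropping its constant factor gives Θ(n⁴).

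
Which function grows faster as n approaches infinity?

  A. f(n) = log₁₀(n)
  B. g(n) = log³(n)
B

f(n) = log₁₀(n) is O(log n), while g(n) = log³(n) is O(log³ n).
Since O(log³ n) grows faster than O(log n), g(n) dominates.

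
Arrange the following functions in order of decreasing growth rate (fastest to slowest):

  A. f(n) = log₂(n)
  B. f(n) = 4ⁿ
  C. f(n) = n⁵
B > C > A

Comparing growth rates:
B = 4ⁿ is O(4ⁿ)
C = n⁵ is O(n⁵)
A = log₂(n) is O(log n)

Therefore, the order from fastest to slowest is: B > C > A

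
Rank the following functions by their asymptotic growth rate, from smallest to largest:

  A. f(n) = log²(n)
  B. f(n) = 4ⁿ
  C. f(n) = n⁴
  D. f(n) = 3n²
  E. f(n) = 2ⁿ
A < D < C < E < B

Comparing growth rates:
A = log²(n) is O(log² n)
D = 3n² is O(n²)
C = n⁴ is O(n⁴)
E = 2ⁿ is O(2ⁿ)
B = 4ⁿ is O(4ⁿ)

Therefore, the order from slowest to fastest is: A < D < C < E < B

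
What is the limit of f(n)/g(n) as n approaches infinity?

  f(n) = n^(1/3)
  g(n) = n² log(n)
0

Since n^(1/3) (O(n^(1/3))) grows slower than n² log(n) (O(n² log n)),
the ratio f(n)/g(n) → 0 as n → ∞.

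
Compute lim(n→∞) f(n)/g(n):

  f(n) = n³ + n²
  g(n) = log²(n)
∞

Since n³ + n² (O(n³)) grows faster than log²(n) (O(log² n)),
the ratio f(n)/g(n) → ∞ as n → ∞.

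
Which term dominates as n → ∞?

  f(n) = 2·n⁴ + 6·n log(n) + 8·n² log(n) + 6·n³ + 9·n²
2·n⁴

Looking at each term:
  - 2·n⁴ is O(n⁴)
  - 6·n log(n) is O(n log n)
  - 8·n² log(n) is O(n² log n)
  - 6·n³ is O(n³)
  - 9·n² is O(n²)

The term 2·n⁴ (O(n⁴)) grows fastest and dominates all others.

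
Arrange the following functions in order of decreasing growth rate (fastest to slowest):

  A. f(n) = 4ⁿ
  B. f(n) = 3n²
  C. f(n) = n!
C > A > B

Comparing growth rates:
C = n! is O(n!)
A = 4ⁿ is O(4ⁿ)
B = 3n² is O(n²)

Therefore, the order from fastest to slowest is: C > A > B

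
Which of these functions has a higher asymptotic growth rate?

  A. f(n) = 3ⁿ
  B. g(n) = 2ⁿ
A

f(n) = 3ⁿ is O(3ⁿ), while g(n) = 2ⁿ is O(2ⁿ).
Since O(3ⁿ) grows faster than O(2ⁿ), f(n) dominates.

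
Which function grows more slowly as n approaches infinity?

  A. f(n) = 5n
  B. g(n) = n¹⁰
A

f(n) = 5n is O(n), while g(n) = n¹⁰ is O(n¹⁰).
Since O(n) grows slower than O(n¹⁰), f(n) is dominated.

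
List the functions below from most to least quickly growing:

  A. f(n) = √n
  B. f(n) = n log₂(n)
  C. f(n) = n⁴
C > B > A

Comparing growth rates:
C = n⁴ is O(n⁴)
B = n log₂(n) is O(n log n)
A = √n is O(√n)

Therefore, the order from fastest to slowest is: C > B > A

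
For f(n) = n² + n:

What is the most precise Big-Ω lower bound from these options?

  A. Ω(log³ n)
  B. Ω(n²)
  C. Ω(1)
B

f(n) = n² + n is Ω(n²).
All listed options are valid Big-Ω bounds (lower bounds),
but Ω(n²) is the tightest (largest valid bound).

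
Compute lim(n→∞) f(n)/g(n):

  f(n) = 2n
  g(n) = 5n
2/5

Since 2n and 5n have the same growth rate (O(n)),
the ratio converges to a constant: 2/5.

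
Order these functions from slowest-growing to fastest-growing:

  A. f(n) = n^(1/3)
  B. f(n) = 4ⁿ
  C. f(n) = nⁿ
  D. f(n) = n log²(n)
A < D < B < C

Comparing growth rates:
A = n^(1/3) is O(n^(1/3))
D = n log²(n) is O(n log² n)
B = 4ⁿ is O(4ⁿ)
C = nⁿ is O(nⁿ)

Therefore, the order from slowest to fastest is: A < D < B < C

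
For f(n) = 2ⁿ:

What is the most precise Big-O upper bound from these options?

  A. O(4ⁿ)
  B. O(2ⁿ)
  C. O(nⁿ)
B

f(n) = 2ⁿ is O(2ⁿ).
All listed options are valid Big-O bounds (upper bounds),
but O(2ⁿ) is the tightest (smallest valid bound).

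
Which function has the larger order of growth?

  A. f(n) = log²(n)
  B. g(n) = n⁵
B

f(n) = log²(n) is O(log² n), while g(n) = n⁵ is O(n⁵).
Since O(n⁵) grows faster than O(log² n), g(n) dominates.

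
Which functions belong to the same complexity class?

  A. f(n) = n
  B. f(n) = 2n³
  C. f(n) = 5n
A and C

Examining each function:
  A. n is O(n)
  B. 2n³ is O(n³)
  C. 5n is O(n)

Functions A and C both have the same complexity class.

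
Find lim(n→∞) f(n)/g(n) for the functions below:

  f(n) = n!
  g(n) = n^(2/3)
∞

Since n! (O(n!)) grows faster than n^(2/3) (O(n^(2/3))),
the ratio f(n)/g(n) → ∞ as n → ∞.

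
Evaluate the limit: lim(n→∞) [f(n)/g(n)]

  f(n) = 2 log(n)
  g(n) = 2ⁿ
0

Since 2 log(n) (O(log n)) grows slower than 2ⁿ (O(2ⁿ)),
the ratio f(n)/g(n) → 0 as n → ∞.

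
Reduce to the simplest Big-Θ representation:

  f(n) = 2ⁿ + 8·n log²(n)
Θ(2ⁿ)

Order the terms by growth rate: 8·n log²(n) ≺ 2ⁿ.
The fastest-growing term 2ⁿ dominates as n → ∞; dropping its constant factor gives Θ(2ⁿ).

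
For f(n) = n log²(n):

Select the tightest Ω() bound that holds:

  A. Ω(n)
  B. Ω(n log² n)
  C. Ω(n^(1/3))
B

f(n) = n log²(n) is Ω(n log² n).
All listed options are valid Big-Ω bounds (lower bounds),
but Ω(n log² n) is the tightest (largest valid bound).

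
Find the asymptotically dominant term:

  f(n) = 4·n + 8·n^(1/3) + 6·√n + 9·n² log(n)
9·n² log(n)

Looking at each term:
  - 4·n is O(n)
  - 8·n^(1/3) is O(n^(1/3))
  - 6·√n is O(√n)
  - 9·n² log(n) is O(n² log n)

The term 9·n² log(n) (O(n² log n)) grows fastest and dominates all others.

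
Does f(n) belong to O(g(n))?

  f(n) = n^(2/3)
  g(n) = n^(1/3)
False

f(n) = n^(2/3) is O(n^(2/3)), and g(n) = n^(1/3) is O(n^(1/3)).
Since O(n^(2/3)) grows faster than O(n^(1/3)), f(n) = O(g(n)) is false.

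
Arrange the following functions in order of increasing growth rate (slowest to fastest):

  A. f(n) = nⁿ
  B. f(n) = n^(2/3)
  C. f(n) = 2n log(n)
B < C < A

Comparing growth rates:
B = n^(2/3) is O(n^(2/3))
C = 2n log(n) is O(n log n)
A = nⁿ is O(nⁿ)

Therefore, the order from slowest to fastest is: B < C < A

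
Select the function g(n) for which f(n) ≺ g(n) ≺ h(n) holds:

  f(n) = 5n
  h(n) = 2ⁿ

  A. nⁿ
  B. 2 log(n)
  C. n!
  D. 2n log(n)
D

We need g(n) with 5n = o(g(n)) and g(n) = o(2ⁿ), i.e. O(n) ≺ g ≺ O(2ⁿ).
Check each option:
  A. nⁿ — O(nⁿ) does not grow strictly slower than h(n)
  B. 2 log(n) — O(log n) does not grow strictly faster than f(n)
  C. n! — O(n!) does not grow strictly slower than h(n)
  D. 2n log(n) — O(n log n) is strictly between O(n) and O(2ⁿ) ✓

Only option D (2n log(n)) lies strictly between.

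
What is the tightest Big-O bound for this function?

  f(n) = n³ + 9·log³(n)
O(n³)

The dominant term in n³ + 9·log³(n) is n³, which is Θ(n³).
Lower-order terms (9·log³(n)) are asymptotically negligible.
Constants are absorbed, so the tightest bound is O(n³).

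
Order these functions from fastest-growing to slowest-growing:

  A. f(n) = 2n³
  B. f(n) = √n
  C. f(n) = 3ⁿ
C > A > B

Comparing growth rates:
C = 3ⁿ is O(3ⁿ)
A = 2n³ is O(n³)
B = √n is O(√n)

Therefore, the order from fastest to slowest is: C > A > B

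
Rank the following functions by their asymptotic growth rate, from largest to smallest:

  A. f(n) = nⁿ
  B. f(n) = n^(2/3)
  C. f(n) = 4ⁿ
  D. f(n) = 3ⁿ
A > C > D > B

Comparing growth rates:
A = nⁿ is O(nⁿ)
C = 4ⁿ is O(4ⁿ)
D = 3ⁿ is O(3ⁿ)
B = n^(2/3) is O(n^(2/3))

Therefore, the order from fastest to slowest is: A > C > D > B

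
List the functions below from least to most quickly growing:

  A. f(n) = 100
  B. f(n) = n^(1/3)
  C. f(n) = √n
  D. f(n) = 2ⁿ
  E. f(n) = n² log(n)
A < B < C < E < D

Comparing growth rates:
A = 100 is O(1)
B = n^(1/3) is O(n^(1/3))
C = √n is O(√n)
E = n² log(n) is O(n² log n)
D = 2ⁿ is O(2ⁿ)

Therefore, the order from slowest to fastest is: A < B < C < E < D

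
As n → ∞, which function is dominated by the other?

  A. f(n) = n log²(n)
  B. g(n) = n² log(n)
A

f(n) = n log²(n) is O(n log² n), while g(n) = n² log(n) is O(n² log n).
Since O(n log² n) grows slower than O(n² log n), f(n) is dominated.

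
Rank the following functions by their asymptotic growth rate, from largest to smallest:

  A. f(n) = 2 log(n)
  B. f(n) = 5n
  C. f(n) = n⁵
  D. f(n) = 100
C > B > A > D

Comparing growth rates:
C = n⁵ is O(n⁵)
B = 5n is O(n)
A = 2 log(n) is O(log n)
D = 100 is O(1)

Therefore, the order from fastest to slowest is: C > B > A > D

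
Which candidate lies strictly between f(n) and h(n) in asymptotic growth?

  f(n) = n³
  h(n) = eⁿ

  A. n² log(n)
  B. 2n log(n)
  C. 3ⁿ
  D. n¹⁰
D

We need g(n) with n³ = o(g(n)) and g(n) = o(eⁿ), i.e. O(n³) ≺ g ≺ O(eⁿ).
Check each option:
  A. n² log(n) — O(n² log n) does not grow strictly faster than f(n)
  B. 2n log(n) — O(n log n) does not grow strictly faster than f(n)
  C. 3ⁿ — O(3ⁿ) does not grow strictly slower than h(n)
  D. n¹⁰ — O(n¹⁰) is strictly between O(n³) and O(eⁿ) ✓

Only option D (n¹⁰) lies strictly between.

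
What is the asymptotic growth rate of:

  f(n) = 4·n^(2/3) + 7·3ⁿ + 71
Θ(3ⁿ)

Order the terms by growth rate: 71 ≺ 4·n^(2/3) ≺ 7·3ⁿ.
The fastest-growing term 7·3ⁿ dominates as n → ∞; dropping its constant factor gives Θ(3ⁿ).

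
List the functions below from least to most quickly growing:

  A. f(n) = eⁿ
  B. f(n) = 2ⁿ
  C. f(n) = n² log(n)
C < B < A

Comparing growth rates:
C = n² log(n) is O(n² log n)
B = 2ⁿ is O(2ⁿ)
A = eⁿ is O(eⁿ)

Therefore, the order from slowest to fastest is: C < B < A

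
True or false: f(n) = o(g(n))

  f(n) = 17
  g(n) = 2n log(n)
True

f(n) = 17 is O(1), and g(n) = 2n log(n) is O(n log n).
Since O(1) grows strictly slower than O(n log n), f(n) = o(g(n)) is true.
This means lim(n→∞) f(n)/g(n) = 0.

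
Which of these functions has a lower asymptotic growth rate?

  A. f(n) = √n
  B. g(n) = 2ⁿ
A

f(n) = √n is O(√n), while g(n) = 2ⁿ is O(2ⁿ).
Since O(√n) grows slower than O(2ⁿ), f(n) is dominated.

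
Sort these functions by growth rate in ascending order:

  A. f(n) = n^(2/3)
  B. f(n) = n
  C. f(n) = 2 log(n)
C < A < B

Comparing growth rates:
C = 2 log(n) is O(log n)
A = n^(2/3) is O(n^(2/3))
B = n is O(n)

Therefore, the order from slowest to fastest is: C < A < B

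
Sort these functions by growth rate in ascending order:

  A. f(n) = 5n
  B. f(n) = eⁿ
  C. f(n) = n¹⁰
A < C < B

Comparing growth rates:
A = 5n is O(n)
C = n¹⁰ is O(n¹⁰)
B = eⁿ is O(eⁿ)

Therefore, the order from slowest to fastest is: A < C < B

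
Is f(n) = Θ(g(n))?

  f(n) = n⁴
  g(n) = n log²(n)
False

f(n) = n⁴ is O(n⁴), and g(n) = n log²(n) is O(n log² n).
Since they have different growth rates, f(n) = Θ(g(n)) is false.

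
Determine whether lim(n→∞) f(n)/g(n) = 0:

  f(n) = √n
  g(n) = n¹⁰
True

f(n) = √n is O(√n), and g(n) = n¹⁰ is O(n¹⁰).
Since O(√n) grows strictly slower than O(n¹⁰), f(n) = o(g(n)) is true.
This means lim(n→∞) f(n)/g(n) = 0.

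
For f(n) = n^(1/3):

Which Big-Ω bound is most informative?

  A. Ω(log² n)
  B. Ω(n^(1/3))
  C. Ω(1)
B

f(n) = n^(1/3) is Ω(n^(1/3)).
All listed options are valid Big-Ω bounds (lower bounds),
but Ω(n^(1/3)) is the tightest (largest valid bound).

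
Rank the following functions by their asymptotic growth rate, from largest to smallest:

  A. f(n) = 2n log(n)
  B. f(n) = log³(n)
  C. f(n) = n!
C > A > B

Comparing growth rates:
C = n! is O(n!)
A = 2n log(n) is O(n log n)
B = log³(n) is O(log³ n)

Therefore, the order from fastest to slowest is: C > A > B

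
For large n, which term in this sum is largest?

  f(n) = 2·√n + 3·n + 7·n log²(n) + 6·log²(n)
7·n log²(n)

Looking at each term:
  - 2·√n is O(√n)
  - 3·n is O(n)
  - 7·n log²(n) is O(n log² n)
  - 6·log²(n) is O(log² n)

The term 7·n log²(n) (O(n log² n)) grows fastest and dominates all others.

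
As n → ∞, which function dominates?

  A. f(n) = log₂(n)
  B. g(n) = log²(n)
B

f(n) = log₂(n) is O(log n), while g(n) = log²(n) is O(log² n).
Since O(log² n) grows faster than O(log n), g(n) dominates.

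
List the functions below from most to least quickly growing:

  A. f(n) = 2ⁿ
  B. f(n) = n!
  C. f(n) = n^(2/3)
B > A > C

Comparing growth rates:
B = n! is O(n!)
A = 2ⁿ is O(2ⁿ)
C = n^(2/3) is O(n^(2/3))

Therefore, the order from fastest to slowest is: B > A > C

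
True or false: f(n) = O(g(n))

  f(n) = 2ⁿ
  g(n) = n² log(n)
False

f(n) = 2ⁿ is O(2ⁿ), and g(n) = n² log(n) is O(n² log n).
Since O(2ⁿ) grows faster than O(n² log n), f(n) = O(g(n)) is false.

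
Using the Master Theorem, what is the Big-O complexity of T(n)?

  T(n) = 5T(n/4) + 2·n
Θ(n^log₄(5))

Master Theorem: a = 5, b = 4, f(n) = 2·n.
Compute the critical exponent d = log₄(5) = 1.161.
Compare f(n) = Θ(n) against n^d:
  k = 1 < d = 1.161, so f(n) = O(n^(d-ε)) — Case 1.
  The recursion cost dominates: T(n) = Θ(n^d) = Θ(n^log₄(5)).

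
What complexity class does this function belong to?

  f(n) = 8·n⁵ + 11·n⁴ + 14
O(n⁵)

The dominant term in 8·n⁵ + 11·n⁴ + 14 is 8·n⁵, which is Θ(n⁵).
Lower-order terms (11·n⁴, 14) are asymptotically negligible.
Constants are absorbed, so the tightest bound is O(n⁵).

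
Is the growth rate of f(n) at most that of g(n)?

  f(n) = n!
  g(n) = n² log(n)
False

f(n) = n! is O(n!), and g(n) = n² log(n) is O(n² log n).
Since O(n!) grows faster than O(n² log n), f(n) = O(g(n)) is false.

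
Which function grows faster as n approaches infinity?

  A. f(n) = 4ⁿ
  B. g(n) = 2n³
A

f(n) = 4ⁿ is O(4ⁿ), while g(n) = 2n³ is O(n³).
Since O(4ⁿ) grows faster than O(n³), f(n) dominates.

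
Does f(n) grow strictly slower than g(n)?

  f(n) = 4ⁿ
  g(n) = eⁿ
False

f(n) = 4ⁿ is O(4ⁿ), and g(n) = eⁿ is O(eⁿ).
Since O(4ⁿ) grows faster than or equal to O(eⁿ), f(n) = o(g(n)) is false.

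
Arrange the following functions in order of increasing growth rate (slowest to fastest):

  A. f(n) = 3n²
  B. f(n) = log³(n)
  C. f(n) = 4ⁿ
B < A < C

Comparing growth rates:
B = log³(n) is O(log³ n)
A = 3n² is O(n²)
C = 4ⁿ is O(4ⁿ)

Therefore, the order from slowest to fastest is: B < A < C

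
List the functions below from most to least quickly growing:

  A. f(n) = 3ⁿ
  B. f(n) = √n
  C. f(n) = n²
A > C > B

Comparing growth rates:
A = 3ⁿ is O(3ⁿ)
C = n² is O(n²)
B = √n is O(√n)

Therefore, the order from fastest to slowest is: A > C > B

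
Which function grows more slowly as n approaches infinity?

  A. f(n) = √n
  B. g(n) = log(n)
B

f(n) = √n is O(√n), while g(n) = log(n) is O(log n).
Since O(log n) grows slower than O(√n), g(n) is dominated.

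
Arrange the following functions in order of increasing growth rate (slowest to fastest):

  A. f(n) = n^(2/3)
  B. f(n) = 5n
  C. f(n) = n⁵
A < B < C

Comparing growth rates:
A = n^(2/3) is O(n^(2/3))
B = 5n is O(n)
C = n⁵ is O(n⁵)

Therefore, the order from slowest to fastest is: A < B < C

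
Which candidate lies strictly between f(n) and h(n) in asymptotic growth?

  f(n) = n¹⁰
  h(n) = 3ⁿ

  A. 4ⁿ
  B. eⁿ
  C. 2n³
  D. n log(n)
B

We need g(n) with n¹⁰ = o(g(n)) and g(n) = o(3ⁿ), i.e. O(n¹⁰) ≺ g ≺ O(3ⁿ).
Check each option:
  A. 4ⁿ — O(4ⁿ) does not grow strictly slower than h(n)
  B. eⁿ — O(eⁿ) is strictly between O(n¹⁰) and O(3ⁿ) ✓
  C. 2n³ — O(n³) does not grow strictly faster than f(n)
  D. n log(n) — O(n log n) does not grow strictly faster than f(n)

Only option B (eⁿ) lies strictly between.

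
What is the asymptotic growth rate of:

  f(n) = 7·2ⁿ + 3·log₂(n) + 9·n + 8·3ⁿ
Θ(3ⁿ)

Order the terms by growth rate: 3·log₂(n) ≺ 9·n ≺ 7·2ⁿ ≺ 8·3ⁿ.
The fastest-growing term 8·3ⁿ dominates as n → ∞; dropping its constant factor gives Θ(3ⁿ).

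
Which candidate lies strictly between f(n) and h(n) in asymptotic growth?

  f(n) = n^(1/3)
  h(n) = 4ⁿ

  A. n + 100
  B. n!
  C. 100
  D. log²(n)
A

We need g(n) with n^(1/3) = o(g(n)) and g(n) = o(4ⁿ), i.e. O(n^(1/3)) ≺ g ≺ O(4ⁿ).
Check each option:
  A. n + 100 — O(n) is strictly between O(n^(1/3)) and O(4ⁿ) ✓
  B. n! — O(n!) does not grow strictly slower than h(n)
  C. 100 — O(1) does not grow strictly faster than f(n)
  D. log²(n) — O(log² n) does not grow strictly faster than f(n)

Only option A (n + 100) lies strictly between.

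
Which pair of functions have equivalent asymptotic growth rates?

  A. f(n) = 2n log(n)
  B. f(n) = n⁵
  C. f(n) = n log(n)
A and C

Examining each function:
  A. 2n log(n) is O(n log n)
  B. n⁵ is O(n⁵)
  C. n log(n) is O(n log n)

Functions A and C both have the same complexity class.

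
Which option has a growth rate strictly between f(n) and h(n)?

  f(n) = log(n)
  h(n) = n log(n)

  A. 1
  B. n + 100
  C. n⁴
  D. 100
B

We need g(n) with log(n) = o(g(n)) and g(n) = o(n log(n)), i.e. O(log n) ≺ g ≺ O(n log n).
Check each option:
  A. 1 — O(1) does not grow strictly faster than f(n)
  B. n + 100 — O(n) is strictly between O(log n) and O(n log n) ✓
  C. n⁴ — O(n⁴) does not grow strictly slower than h(n)
  D. 100 — O(1) does not grow strictly faster than f(n)

Only option B (n + 100) lies strictly between.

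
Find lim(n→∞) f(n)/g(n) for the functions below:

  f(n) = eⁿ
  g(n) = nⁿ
0

Since eⁿ (O(eⁿ)) grows slower than nⁿ (O(nⁿ)),
the ratio f(n)/g(n) → 0 as n → ∞.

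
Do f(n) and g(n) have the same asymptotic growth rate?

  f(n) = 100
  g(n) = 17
True

f(n) = 100 and g(n) = 17 are both O(1).
Since they have the same asymptotic growth rate, f(n) = Θ(g(n)) is true.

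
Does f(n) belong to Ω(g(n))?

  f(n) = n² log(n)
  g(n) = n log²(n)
True

f(n) = n² log(n) is O(n² log n), and g(n) = n log²(n) is O(n log² n).
Since O(n² log n) grows at least as fast as O(n log² n), f(n) = Ω(g(n)) is true.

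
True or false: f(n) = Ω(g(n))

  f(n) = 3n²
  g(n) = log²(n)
True

f(n) = 3n² is O(n²), and g(n) = log²(n) is O(log² n).
Since O(n²) grows at least as fast as O(log² n), f(n) = Ω(g(n)) is true.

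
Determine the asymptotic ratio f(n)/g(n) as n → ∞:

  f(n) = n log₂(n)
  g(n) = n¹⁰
0

Since n log₂(n) (O(n log n)) grows slower than n¹⁰ (O(n¹⁰)),
the ratio f(n)/g(n) → 0 as n → ∞.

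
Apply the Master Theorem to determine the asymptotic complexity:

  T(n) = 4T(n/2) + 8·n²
Θ(n² log n)

Master Theorem: a = 4, b = 2, f(n) = 8·n².
Compute the critical exponent d = log₂(4) = 2.
Compare f(n) = Θ(n²) against n^d:
  k = 2 = d, so f(n) = Θ(n^d) — Case 2.
  Work is balanced across levels: T(n) = Θ(n^d log n) = Θ(n² log n).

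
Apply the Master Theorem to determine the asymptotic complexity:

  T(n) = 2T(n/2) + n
Θ(n log n)

Master Theorem: a = 2, b = 2, f(n) = n.
Compute the critical exponent d = log₂(2) = 1.
Compare f(n) = Θ(n) against n^d:
  k = 1 = d, so f(n) = Θ(n^d) — Case 2.
  Work is balanced across levels: T(n) = Θ(n^d log n) = Θ(n log n).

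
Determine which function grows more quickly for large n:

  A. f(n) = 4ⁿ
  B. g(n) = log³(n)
A

f(n) = 4ⁿ is O(4ⁿ), while g(n) = log³(n) is O(log³ n).
Since O(4ⁿ) grows faster than O(log³ n), f(n) dominates.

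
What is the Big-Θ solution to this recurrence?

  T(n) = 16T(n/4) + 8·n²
Θ(n² log n)

Master Theorem: a = 16, b = 4, f(n) = 8·n².
Compute the critical exponent d = log₄(16) = 2.
Compare f(n) = Θ(n²) against n^d:
  k = 2 = d, so f(n) = Θ(n^d) — Case 2.
  Work is balanced across levels: T(n) = Θ(n^d log n) = Θ(n² log n).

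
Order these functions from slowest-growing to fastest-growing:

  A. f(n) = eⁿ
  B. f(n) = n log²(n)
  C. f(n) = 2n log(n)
C < B < A

Comparing growth rates:
C = 2n log(n) is O(n log n)
B = n log²(n) is O(n log² n)
A = eⁿ is O(eⁿ)

Therefore, the order from slowest to fastest is: C < B < A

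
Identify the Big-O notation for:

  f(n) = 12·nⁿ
O(nⁿ)

The dominant term in 12·nⁿ is 12·nⁿ, which is Θ(nⁿ).
Constants are absorbed, so the tightest bound is O(nⁿ).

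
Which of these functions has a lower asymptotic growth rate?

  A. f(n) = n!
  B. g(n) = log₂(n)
B

f(n) = n! is O(n!), while g(n) = log₂(n) is O(log n).
Since O(log n) grows slower than O(n!), g(n) is dominated.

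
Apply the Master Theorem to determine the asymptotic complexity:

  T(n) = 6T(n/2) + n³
Θ(n³)

Master Theorem: a = 6, b = 2, f(n) = n³.
Compute the critical exponent d = log₂(6) = 2.585.
Compare f(n) = Θ(n³) against n^d:
  k = 3 > d = 2.585, so f(n) = Ω(n^(d+ε)) — Case 3.
  Regularity: a·(n/b)^3/n^3 = a/b^3 = 6/8 < 1 ✓.
  The top-level work dominates: T(n) = Θ(f(n)) = Θ(n³).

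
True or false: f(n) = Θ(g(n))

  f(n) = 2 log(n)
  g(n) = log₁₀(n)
True

f(n) = 2 log(n) and g(n) = log₁₀(n) are both O(log n).
Since they have the same asymptotic growth rate, f(n) = Θ(g(n)) is true.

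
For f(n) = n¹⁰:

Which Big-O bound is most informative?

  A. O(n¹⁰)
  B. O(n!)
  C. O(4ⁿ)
A

f(n) = n¹⁰ is O(n¹⁰).
All listed options are valid Big-O bounds (upper bounds),
but O(n¹⁰) is the tightest (smallest valid bound).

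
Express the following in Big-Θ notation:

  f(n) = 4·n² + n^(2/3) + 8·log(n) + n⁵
Θ(n⁵)

Order the terms by growth rate: 8·log(n) ≺ n^(2/3) ≺ 4·n² ≺ n⁵.
The fastest-growing term n⁵ dominates as n → ∞; dropping its constant factor gives Θ(n⁵).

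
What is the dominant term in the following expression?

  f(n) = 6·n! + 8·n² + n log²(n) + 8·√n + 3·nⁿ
3·nⁿ

Looking at each term:
  - 6·n! is O(n!)
  - 8·n² is O(n²)
  - n log²(n) is O(n log² n)
  - 8·√n is O(√n)
  - 3·nⁿ is O(nⁿ)

The term 3·nⁿ (O(nⁿ)) grows fastest and dominates all others.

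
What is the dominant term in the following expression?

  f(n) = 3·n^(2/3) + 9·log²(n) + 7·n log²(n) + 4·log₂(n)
7·n log²(n)

Looking at each term:
  - 3·n^(2/3) is O(n^(2/3))
  - 9·log²(n) is O(log² n)
  - 7·n log²(n) is O(n log² n)
  - 4·log₂(n) is O(log n)

The term 7·n log²(n) (O(n log² n)) grows fastest and dominates all others.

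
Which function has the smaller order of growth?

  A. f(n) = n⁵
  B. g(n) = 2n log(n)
B

f(n) = n⁵ is O(n⁵), while g(n) = 2n log(n) is O(n log n).
Since O(n log n) grows slower than O(n⁵), g(n) is dominated.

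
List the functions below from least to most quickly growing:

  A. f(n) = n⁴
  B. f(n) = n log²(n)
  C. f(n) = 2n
C < B < A

Comparing growth rates:
C = 2n is O(n)
B = n log²(n) is O(n log² n)
A = n⁴ is O(n⁴)

Therefore, the order from slowest to fastest is: C < B < A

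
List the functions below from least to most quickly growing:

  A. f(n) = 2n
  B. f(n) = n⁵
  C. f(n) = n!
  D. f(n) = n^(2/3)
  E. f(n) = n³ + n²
D < A < E < B < C

Comparing growth rates:
D = n^(2/3) is O(n^(2/3))
A = 2n is O(n)
E = n³ + n² is O(n³)
B = n⁵ is O(n⁵)
C = n! is O(n!)

Therefore, the order from slowest to fastest is: D < A < E < B < C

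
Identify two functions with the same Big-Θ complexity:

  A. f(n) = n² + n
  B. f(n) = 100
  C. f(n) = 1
B and C

Examining each function:
  A. n² + n is O(n²)
  B. 100 is O(1)
  C. 1 is O(1)

Functions B and C both have the same complexity class.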